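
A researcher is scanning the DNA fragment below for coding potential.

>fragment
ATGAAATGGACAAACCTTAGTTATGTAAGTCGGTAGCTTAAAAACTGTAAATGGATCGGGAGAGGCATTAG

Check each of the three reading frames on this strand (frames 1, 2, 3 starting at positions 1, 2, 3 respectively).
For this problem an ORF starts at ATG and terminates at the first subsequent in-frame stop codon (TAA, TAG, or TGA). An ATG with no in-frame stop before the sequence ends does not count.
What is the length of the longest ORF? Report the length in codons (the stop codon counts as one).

12

Frame 1: ATG AAA TGG ACA AAC CTT AGT TAT GTA AGT CGG TAG CTT AAA AAC TGT AAA TGG ATC GGG AGA GGC ATT — ATG at 1, stop TAG at 34 → 36 nt.
Frame 2: TGA AAT GGA CAA ACC TTA GTT ATG TAA GTC GGT AGC TTA AAA ACT GTA AAT GGA TCG GGA GAG GCA TTA — ATG at 23, stop TAA at 26 → 6 nt.
Frame 3: GAA ATG GAC AAA CCT TAG TTA TGT AAG TCG GTA GCT TAA AAA CTG TAA ATG GAT CGG GAG AGG CAT TAG — ATG at 6, stop TAG at 18 → 15 nt; ATG at 51, stop TAG at 69 → 21 nt.
Longest: frame 1, positions 1–36, 36 nt = 12 codons = 11 aa. → 12 codons.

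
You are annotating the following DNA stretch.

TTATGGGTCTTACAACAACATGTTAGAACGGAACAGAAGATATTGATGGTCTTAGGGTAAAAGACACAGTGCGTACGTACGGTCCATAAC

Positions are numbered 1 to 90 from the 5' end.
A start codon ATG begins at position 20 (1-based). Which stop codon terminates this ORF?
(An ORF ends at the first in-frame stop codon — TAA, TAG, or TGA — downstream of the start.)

Codons from position 20: ATG (20–22), TTA (23–25), GAA (26–28), CGG (29–31), AAC (32–34), AGA (35–37), AGA (38–40), TAT (41–43), TGA (44–46).
The first in-frame stop codon is TGA.

TGA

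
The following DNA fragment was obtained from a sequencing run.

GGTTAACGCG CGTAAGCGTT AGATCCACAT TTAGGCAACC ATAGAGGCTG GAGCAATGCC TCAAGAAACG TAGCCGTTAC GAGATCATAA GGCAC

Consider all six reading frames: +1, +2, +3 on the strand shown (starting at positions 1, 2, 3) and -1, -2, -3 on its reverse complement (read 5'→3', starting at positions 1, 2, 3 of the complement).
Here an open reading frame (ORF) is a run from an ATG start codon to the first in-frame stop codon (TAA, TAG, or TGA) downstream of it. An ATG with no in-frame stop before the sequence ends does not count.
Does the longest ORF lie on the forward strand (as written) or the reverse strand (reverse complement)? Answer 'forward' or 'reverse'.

forward

Reverse complement (5'→3'): GTGCCTTATGATCTCGTAACGGCTACGTTTCTTGAGGCATTGCTCCAGCCTCTATGGTTGCCTAAATGTGGATCTAACGCTTACGCGCGTTAACC
Frame +1: GGT TAA CGC GCG TAA GCG TTA GAT CCA CAT TTA GGC AAC CAT AGA GGC TGG AGC AAT GCC TCA AGA AAC GTA GCC GTT ACG AGA TCA TAA GGC — no ATG→stop ORF.
Frame +2: GTT AAC GCG CGT AAG CGT TAG ATC CAC ATT TAG GCA ACC ATA GAG GCT GGA GCA ATG CCT CAA GAA ACG TAG CCG TTA CGA GAT CAT AAG GCA — ATG at 56, stop TAG at 71 → 18 nt.
Frame +3: TTA ACG CGC GTA AGC GTT AGA TCC ACA TTT AGG CAA CCA TAG AGG CTG GAG CAA TGC CTC AAG AAA CGT AGC CGT TAC GAG ATC ATA AGG CAC — no ATG→stop ORF.
Frame -1: GTG CCT TAT GAT CTC GTA ACG GCT ACG TTT CTT GAG GCA TTG CTC CAG CCT CTA TGG TTG CCT AAA TGT GGA TCT AAC GCT TAC GCG CGT TAA — no ATG→stop ORF.
Frame -2: TGC CTT ATG ATC TCG TAA CGG CTA CGT TTC TTG AGG CAT TGC TCC AGC CTC TAT GGT TGC CTA AAT GTG GAT CTA ACG CTT ACG CGC GTT AAC — ATG at 8, stop TAA at 17 → 12 nt.
Frame -3: GCC TTA TGA TCT CGT AAC GGC TAC GTT TCT TGA GGC ATT GCT CCA GCC TCT ATG GTT GCC TAA ATG TGG ATC TAA CGC TTA CGC GCG TTA ACC — ATG at 54, stop TAA at 63 → 12 nt; ATG at 66, stop TAA at 75 → 12 nt.
Forward-strand max 18 nt; reverse-strand max 12 nt. The forward strand has the longer ORF.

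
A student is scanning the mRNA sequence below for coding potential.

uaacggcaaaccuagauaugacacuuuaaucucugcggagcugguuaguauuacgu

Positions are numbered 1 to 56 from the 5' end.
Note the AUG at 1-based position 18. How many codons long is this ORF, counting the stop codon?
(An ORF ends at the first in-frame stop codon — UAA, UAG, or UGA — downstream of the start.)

4

Codons from position 18: AUG (18–20), ACA (21–23), CUU (24–26), UAA (27–29).
UAA is the first in-frame stop; that's 4 codons including the stop.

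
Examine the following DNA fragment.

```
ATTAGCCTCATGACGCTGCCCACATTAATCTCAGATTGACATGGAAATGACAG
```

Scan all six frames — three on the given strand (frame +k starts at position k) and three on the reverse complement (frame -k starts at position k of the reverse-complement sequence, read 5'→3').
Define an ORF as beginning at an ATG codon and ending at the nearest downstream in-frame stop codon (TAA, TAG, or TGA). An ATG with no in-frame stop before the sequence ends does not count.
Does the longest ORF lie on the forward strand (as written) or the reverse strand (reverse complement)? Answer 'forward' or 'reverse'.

forward

Reverse complement (5'→3'): CTGTCATTTCCATGTCAATCTGAGATTAATGTGGGCAGCGTCATGAGGCTAAT
Frame +1: ATT AGC CTC ATG ACG CTG CCC ACA TTA ATC TCA GAT TGA CAT GGA AAT GAC — ATG at 10, stop TGA at 37 → 30 nt.
Frame +2: TTA GCC TCA TGA CGC TGC CCA CAT TAA TCT CAG ATT GAC ATG GAA ATG ACA — no ATG→stop ORF.
Frame +3: TAG CCT CAT GAC GCT GCC CAC ATT AAT CTC AGA TTG ACA TGG AAA TGA CAG — no ATG→stop ORF.
Frame -1: CTG TCA TTT CCA TGT CAA TCT GAG ATT AAT GTG GGC AGC GTC ATG AGG CTA — no ATG→stop ORF.
Frame -2: TGT CAT TTC CAT GTC AAT CTG AGA TTA ATG TGG GCA GCG TCA TGA GGC TAA — ATG at 29, stop TGA at 44 → 18 nt.
Frame -3: GTC ATT TCC ATG TCA ATC TGA GAT TAA TGT GGG CAG CGT CAT GAG GCT AAT — ATG at 12, stop TGA at 21 → 12 nt.
Forward-strand max 30 nt; reverse-strand max 18 nt. The forward strand has the longer ORF.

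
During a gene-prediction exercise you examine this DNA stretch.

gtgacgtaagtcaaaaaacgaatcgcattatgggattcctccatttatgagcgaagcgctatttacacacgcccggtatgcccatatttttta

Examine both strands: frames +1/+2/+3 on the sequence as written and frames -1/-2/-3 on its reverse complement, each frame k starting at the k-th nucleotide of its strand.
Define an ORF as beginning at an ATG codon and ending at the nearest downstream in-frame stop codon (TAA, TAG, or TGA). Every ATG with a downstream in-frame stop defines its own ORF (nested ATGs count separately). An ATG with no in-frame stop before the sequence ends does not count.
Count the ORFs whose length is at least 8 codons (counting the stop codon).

Reverse complement (5'→3'): TAAAAAATATGGGCATACCGGGCGTGTGTAAATAGCGCTTCGCTCATAAATGGAGGAATCCCATAATGCGATTCGTTTTTTGACTTACGTCAC
Frame +1: GTG ACG TAA GTC AAA AAA CGA ATC GCA TTA TGG GAT TCC TCC ATT TAT GAG CGA AGC GCT ATT TAC ACA CGC CCG GTA TGC CCA TAT TTT TTA — no ATG→stop ORF.
Frame +2: TGA CGT AAG TCA AAA AAC GAA TCG CAT TAT GGG ATT CCT CCA TTT ATG AGC GAA GCG CTA TTT ACA CAC GCC CGG TAT GCC CAT ATT TTT — no ATG→stop ORF.
Frame +3: GAC GTA AGT CAA AAA ACG AAT CGC ATT ATG GGA TTC CTC CAT TTA TGA GCG AAG CGC TAT TTA CAC ACG CCC GGT ATG CCC ATA TTT TTT — ATG at 30, stop TGA at 48 → 21 nt.
Frame -1: TAA AAA ATA TGG GCA TAC CGG GCG TGT GTA AAT AGC GCT TCG CTC ATA AAT GGA GGA ATC CCA TAA TGC GAT TCG TTT TTT GAC TTA CGT CAC — no ATG→stop ORF.
Frame -2: AAA AAA TAT GGG CAT ACC GGG CGT GTG TAA ATA GCG CTT CGC TCA TAA ATG GAG GAA TCC CAT AAT GCG ATT CGT TTT TTG ACT TAC GTC — no ATG→stop ORF.
Frame -3: AAA AAT ATG GGC ATA CCG GGC GTG TGT AAA TAG CGC TTC GCT CAT AAA TGG AGG AAT CCC ATA ATG CGA TTC GTT TTT TGA CTT ACG TCA — ATG at 9, stop TAG at 33 → 27 nt; ATG at 66, stop TGA at 81 → 18 nt.
ORFs ≥ 8 codons: frame -3 9–35 (9 codons). Count = 1.

1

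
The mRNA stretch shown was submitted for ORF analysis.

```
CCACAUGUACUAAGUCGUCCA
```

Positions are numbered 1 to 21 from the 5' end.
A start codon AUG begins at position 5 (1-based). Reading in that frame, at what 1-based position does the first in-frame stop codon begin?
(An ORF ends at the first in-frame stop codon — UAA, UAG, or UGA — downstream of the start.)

Codons from position 5: AUG (5–7), UAC (8–10), UAA (11–13).
UAA is a stop codon; it begins at position 11.

11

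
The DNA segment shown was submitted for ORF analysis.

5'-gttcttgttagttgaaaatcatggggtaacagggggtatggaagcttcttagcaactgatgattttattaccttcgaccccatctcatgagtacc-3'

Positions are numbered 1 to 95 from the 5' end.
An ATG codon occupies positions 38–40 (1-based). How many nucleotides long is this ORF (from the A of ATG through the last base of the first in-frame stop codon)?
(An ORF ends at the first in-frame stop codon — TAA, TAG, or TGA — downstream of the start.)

Codons from position 38: ATG (38–40), GAA (41–43), GCT (44–46), TCT (47–49), TAG (50–52).
TAG is the first in-frame stop; ORF spans 38–52, 15 nucleotides.

15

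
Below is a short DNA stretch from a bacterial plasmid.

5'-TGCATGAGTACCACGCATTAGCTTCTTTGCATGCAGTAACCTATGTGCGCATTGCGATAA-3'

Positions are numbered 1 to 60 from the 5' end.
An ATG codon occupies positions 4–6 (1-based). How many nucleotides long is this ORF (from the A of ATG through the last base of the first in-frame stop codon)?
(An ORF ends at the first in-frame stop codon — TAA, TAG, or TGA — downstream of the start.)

18

Codons from position 4: ATG (4–6), AGT (7–9), ACC (10–12), ACG (13–15), CAT (16–18), TAG (19–21).
TAG is the first in-frame stop; ORF spans 4–21, 18 nucleotides.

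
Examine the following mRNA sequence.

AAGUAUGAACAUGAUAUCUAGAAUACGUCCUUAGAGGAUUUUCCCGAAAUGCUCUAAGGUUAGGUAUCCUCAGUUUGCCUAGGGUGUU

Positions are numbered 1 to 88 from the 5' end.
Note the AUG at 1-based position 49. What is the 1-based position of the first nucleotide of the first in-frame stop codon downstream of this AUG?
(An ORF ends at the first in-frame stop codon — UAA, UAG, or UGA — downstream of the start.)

Codons from position 49: AUG (49–51), CUC (52–54), UAA (55–57).
UAA is a stop codon; it begins at position 55.

55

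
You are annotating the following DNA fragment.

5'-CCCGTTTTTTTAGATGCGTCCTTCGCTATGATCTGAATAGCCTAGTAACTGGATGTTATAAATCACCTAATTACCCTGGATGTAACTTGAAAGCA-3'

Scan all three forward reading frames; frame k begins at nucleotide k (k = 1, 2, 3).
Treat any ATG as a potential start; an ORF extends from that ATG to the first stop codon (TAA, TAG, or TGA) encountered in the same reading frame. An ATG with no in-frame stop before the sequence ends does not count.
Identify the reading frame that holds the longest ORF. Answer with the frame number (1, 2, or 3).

Frame 1: CCC GTT TTT TTA GAT GCG TCC TTC GCT ATG ATC TGA ATA GCC TAG TAA CTG GAT GTT ATA AAT CAC CTA ATT ACC CTG GAT GTA ACT TGA AAG — ATG at 28, stop TGA at 34 → 9 nt.
Frame 2: CCG TTT TTT TAG ATG CGT CCT TCG CTA TGA TCT GAA TAG CCT AGT AAC TGG ATG TTA TAA ATC ACC TAA TTA CCC TGG ATG TAA CTT GAA AGC — ATG at 14, stop TGA at 29 → 18 nt; ATG at 53, stop TAA at 59 → 9 nt; ATG at 80, stop TAA at 83 → 6 nt.
Frame 3: CGT TTT TTT AGA TGC GTC CTT CGC TAT GAT CTG AAT AGC CTA GTA ACT GGA TGT TAT AAA TCA CCT AAT TAC CCT GGA TGT AAC TTG AAA GCA — no ATG→stop ORF.
Longest ORF is 18 nt in frame 2 (positions 14–31).

2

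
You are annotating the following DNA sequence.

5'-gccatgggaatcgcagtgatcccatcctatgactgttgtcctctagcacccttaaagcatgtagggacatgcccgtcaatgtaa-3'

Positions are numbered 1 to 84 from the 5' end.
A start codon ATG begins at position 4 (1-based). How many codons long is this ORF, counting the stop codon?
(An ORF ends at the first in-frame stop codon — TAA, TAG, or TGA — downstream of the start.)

Codons from position 4: ATG (4–6), GGA (7–9), ATC (10–12), GCA (13–15), GTG (16–18), ATC (19–21), CCA (22–24), TCC (25–27), TAT (28–30), GAC (31–33), TGT (34–36), TGT (37–39), CCT (40–42), CTA (43–45), GCA (46–48), CCC (49–51), TTA (52–54), AAG (55–57), CAT (58–60), GTA (61–63), GGG (64–66), ACA (67–69), TGC (70–72), CCG (73–75), TCA (76–78), ATG (79–81), TAA (82–84).
TAA is the first in-frame stop; that's 27 codons including the stop.

27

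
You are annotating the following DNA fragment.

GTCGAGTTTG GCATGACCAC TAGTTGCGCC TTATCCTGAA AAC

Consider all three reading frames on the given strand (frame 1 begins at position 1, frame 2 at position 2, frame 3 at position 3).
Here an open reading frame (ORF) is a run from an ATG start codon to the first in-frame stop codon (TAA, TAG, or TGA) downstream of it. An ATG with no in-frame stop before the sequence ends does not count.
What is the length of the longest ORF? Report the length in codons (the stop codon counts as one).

Frame 1: GTC GAG TTT GGC ATG ACC ACT AGT TGC GCC TTA TCC TGA AAA — ATG at 13, stop TGA at 37 → 27 nt.
Frame 2: TCG AGT TTG GCA TGA CCA CTA GTT GCG CCT TAT CCT GAA AAC — no ATG→stop ORF.
Frame 3: CGA GTT TGG CAT GAC CAC TAG TTG CGC CTT ATC CTG AAA — no ATG→stop ORF.
Longest: frame 1, positions 13–39, 27 nt = 9 codons = 8 aa. → 9 codons.

9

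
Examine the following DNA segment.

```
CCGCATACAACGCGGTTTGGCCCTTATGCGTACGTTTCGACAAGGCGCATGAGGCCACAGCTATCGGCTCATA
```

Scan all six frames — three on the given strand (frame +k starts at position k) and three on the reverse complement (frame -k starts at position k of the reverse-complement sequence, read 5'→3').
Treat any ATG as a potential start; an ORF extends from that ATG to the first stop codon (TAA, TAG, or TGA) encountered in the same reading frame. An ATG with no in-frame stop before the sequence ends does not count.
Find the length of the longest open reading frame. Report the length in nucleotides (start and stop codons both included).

Reverse complement (5'→3'): TATGAGCCGATAGCTGTGGCCTCATGCGCCTTGTCGAAACGTACGCATAAGGGCCAAACCGCGTTGTATGCGG
Frame +1: CCG CAT ACA ACG CGG TTT GGC CCT TAT GCG TAC GTT TCG ACA AGG CGC ATG AGG CCA CAG CTA TCG GCT CAT — no ATG→stop ORF.
Frame +2: CGC ATA CAA CGC GGT TTG GCC CTT ATG CGT ACG TTT CGA CAA GGC GCA TGA GGC CAC AGC TAT CGG CTC ATA — ATG at 26, stop TGA at 50 → 27 nt.
Frame +3: GCA TAC AAC GCG GTT TGG CCC TTA TGC GTA CGT TTC GAC AAG GCG CAT GAG GCC ACA GCT ATC GGC TCA — no ATG→stop ORF.
Frame -1: TAT GAG CCG ATA GCT GTG GCC TCA TGC GCC TTG TCG AAA CGT ACG CAT AAG GGC CAA ACC GCG TTG TAT GCG — no ATG→stop ORF.
Frame -2: ATG AGC CGA TAG CTG TGG CCT CAT GCG CCT TGT CGA AAC GTA CGC ATA AGG GCC AAA CCG CGT TGT ATG CGG — ATG at 2, stop TAG at 11 → 12 nt.
Frame -3: TGA GCC GAT AGC TGT GGC CTC ATG CGC CTT GTC GAA ACG TAC GCA TAA GGG CCA AAC CGC GTT GTA TGC — ATG at 24, stop TAA at 48 → 27 nt.
Longest: frame +2, positions 26–52, 27 nt = 9 codons = 8 aa. → 27 nucleotides.

27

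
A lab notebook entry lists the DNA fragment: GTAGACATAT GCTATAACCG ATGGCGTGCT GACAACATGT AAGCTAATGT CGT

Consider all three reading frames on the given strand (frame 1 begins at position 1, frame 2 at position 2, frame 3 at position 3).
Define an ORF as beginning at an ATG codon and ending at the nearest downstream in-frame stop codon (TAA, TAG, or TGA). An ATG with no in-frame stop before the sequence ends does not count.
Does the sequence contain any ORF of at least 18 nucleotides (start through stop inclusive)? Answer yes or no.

Frame 1: GTA GAC ATA TGC TAT AAC CGA TGG CGT GCT GAC AAC ATG TAA GCT AAT GTC — ATG at 37, stop TAA at 40 → 6 nt.
Frame 2: TAG ACA TAT GCT ATA ACC GAT GGC GTG CTG ACA ACA TGT AAG CTA ATG TCG — no ATG→stop ORF.
Frame 3: AGA CAT ATG CTA TAA CCG ATG GCG TGC TGA CAA CAT GTA AGC TAA TGT CGT — ATG at 9, stop TAA at 15 → 9 nt; ATG at 21, stop TGA at 30 → 12 nt.
Largest ORF found is 12 nucleotides < 18, so no.

no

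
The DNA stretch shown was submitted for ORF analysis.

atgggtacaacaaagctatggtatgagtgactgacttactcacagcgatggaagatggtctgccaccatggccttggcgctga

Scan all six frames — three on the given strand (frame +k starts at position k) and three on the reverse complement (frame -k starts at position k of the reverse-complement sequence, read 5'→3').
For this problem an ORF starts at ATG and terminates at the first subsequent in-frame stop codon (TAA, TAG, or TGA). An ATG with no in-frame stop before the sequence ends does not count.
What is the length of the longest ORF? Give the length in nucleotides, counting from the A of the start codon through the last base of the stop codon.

Reverse complement (5'→3'): TCAGCGCCAAGGCCATGGTGGCAGACCATCTTCCATCGCTGTGAGTAAGTCAGTCACTCATACCATAGCTTTGTTGTACCCAT
Frame +1: ATG GGT ACA ACA AAG CTA TGG TAT GAG TGA CTG ACT TAC TCA CAG CGA TGG AAG ATG GTC TGC CAC CAT GGC CTT GGC GCT — ATG at 1, stop TGA at 28 → 30 nt.
Frame +2: TGG GTA CAA CAA AGC TAT GGT ATG AGT GAC TGA CTT ACT CAC AGC GAT GGA AGA TGG TCT GCC ACC ATG GCC TTG GCG CTG — ATG at 23, stop TGA at 32 → 12 nt.
Frame +3: GGG TAC AAC AAA GCT ATG GTA TGA GTG ACT GAC TTA CTC ACA GCG ATG GAA GAT GGT CTG CCA CCA TGG CCT TGG CGC TGA — ATG at 18, stop TGA at 24 → 9 nt; ATG at 48, stop TGA at 81 → 36 nt.
Frame -1: TCA GCG CCA AGG CCA TGG TGG CAG ACC ATC TTC CAT CGC TGT GAG TAA GTC AGT CAC TCA TAC CAT AGC TTT GTT GTA CCC — no ATG→stop ORF.
Frame -2: CAG CGC CAA GGC CAT GGT GGC AGA CCA TCT TCC ATC GCT GTG AGT AAG TCA GTC ACT CAT ACC ATA GCT TTG TTG TAC CCA — no ATG→stop ORF.
Frame -3: AGC GCC AAG GCC ATG GTG GCA GAC CAT CTT CCA TCG CTG TGA GTA AGT CAG TCA CTC ATA CCA TAG CTT TGT TGT ACC CAT — ATG at 15, stop TGA at 42 → 30 nt.
Longest: frame +3, positions 48–83, 36 nt = 12 codons = 11 aa. → 36 nucleotides.

36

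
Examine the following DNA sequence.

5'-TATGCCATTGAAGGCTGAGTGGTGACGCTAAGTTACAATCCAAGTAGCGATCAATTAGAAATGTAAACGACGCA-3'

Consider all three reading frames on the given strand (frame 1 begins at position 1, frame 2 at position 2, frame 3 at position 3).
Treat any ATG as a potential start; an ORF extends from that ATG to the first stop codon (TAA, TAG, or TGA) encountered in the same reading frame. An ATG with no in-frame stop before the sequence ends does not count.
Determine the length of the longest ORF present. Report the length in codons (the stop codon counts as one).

Frame 1: TAT GCC ATT GAA GGC TGA GTG GTG ACG CTA AGT TAC AAT CCA AGT AGC GAT CAA TTA GAA ATG TAA ACG ACG — ATG at 61, stop TAA at 64 → 6 nt.
Frame 2: ATG CCA TTG AAG GCT GAG TGG TGA CGC TAA GTT ACA ATC CAA GTA GCG ATC AAT TAG AAA TGT AAA CGA CGC — ATG at 2, stop TGA at 23 → 24 nt.
Frame 3: TGC CAT TGA AGG CTG AGT GGT GAC GCT AAG TTA CAA TCC AAG TAG CGA TCA ATT AGA AAT GTA AAC GAC GCA — no ATG→stop ORF.
Longest: frame 2, positions 2–25, 24 nt = 8 codons = 7 aa. → 8 codons.

8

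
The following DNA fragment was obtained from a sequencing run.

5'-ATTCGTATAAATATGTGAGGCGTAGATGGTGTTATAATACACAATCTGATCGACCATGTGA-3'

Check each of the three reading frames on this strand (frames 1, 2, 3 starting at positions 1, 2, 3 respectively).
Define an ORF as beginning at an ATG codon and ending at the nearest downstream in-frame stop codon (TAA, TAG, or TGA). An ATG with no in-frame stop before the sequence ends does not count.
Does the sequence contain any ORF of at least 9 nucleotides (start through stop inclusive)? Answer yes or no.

Frame 1: ATT CGT ATA AAT ATG TGA GGC GTA GAT GGT GTT ATA ATA CAC AAT CTG ATC GAC CAT GTG — ATG at 13, stop TGA at 16 → 6 nt.
Frame 2: TTC GTA TAA ATA TGT GAG GCG TAG ATG GTG TTA TAA TAC ACA ATC TGA TCG ACC ATG TGA — ATG at 26, stop TAA at 35 → 12 nt; ATG at 56, stop TGA at 59 → 6 nt.
Frame 3: TCG TAT AAA TAT GTG AGG CGT AGA TGG TGT TAT AAT ACA CAA TCT GAT CGA CCA TGT — no ATG→stop ORF.
Frame 2 has an ORF of 12 nucleotides (positions 26–37) ≥ 9, so yes.

yes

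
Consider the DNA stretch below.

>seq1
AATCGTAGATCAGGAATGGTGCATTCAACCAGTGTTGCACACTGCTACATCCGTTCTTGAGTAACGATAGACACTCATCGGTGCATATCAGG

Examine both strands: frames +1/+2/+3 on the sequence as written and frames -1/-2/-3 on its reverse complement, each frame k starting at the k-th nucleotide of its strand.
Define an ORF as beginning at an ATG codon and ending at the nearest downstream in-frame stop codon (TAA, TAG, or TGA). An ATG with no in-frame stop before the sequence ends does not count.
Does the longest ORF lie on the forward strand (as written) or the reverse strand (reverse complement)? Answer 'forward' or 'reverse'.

reverse

Reverse complement (5'→3'): CCTGATATGCACCGATGAGTGTCTATCGTTACTCAAGAACGGATGTAGCAGTGTGCAACACTGGTTGAATGCACCATTCCTGATCTACGATT
Frame +1: AAT CGT AGA TCA GGA ATG GTG CAT TCA ACC AGT GTT GCA CAC TGC TAC ATC CGT TCT TGA GTA ACG ATA GAC ACT CAT CGG TGC ATA TCA — ATG at 16, stop TGA at 58 → 45 nt.
Frame +2: ATC GTA GAT CAG GAA TGG TGC ATT CAA CCA GTG TTG CAC ACT GCT ACA TCC GTT CTT GAG TAA CGA TAG ACA CTC ATC GGT GCA TAT CAG — no ATG→stop ORF.
Frame +3: TCG TAG ATC AGG AAT GGT GCA TTC AAC CAG TGT TGC ACA CTG CTA CAT CCG TTC TTG AGT AAC GAT AGA CAC TCA TCG GTG CAT ATC AGG — no ATG→stop ORF.
Frame -1: CCT GAT ATG CAC CGA TGA GTG TCT ATC GTT ACT CAA GAA CGG ATG TAG CAG TGT GCA ACA CTG GTT GAA TGC ACC ATT CCT GAT CTA CGA — ATG at 7, stop TGA at 16 → 12 nt; ATG at 43, stop TAG at 46 → 6 nt.
Frame -2: CTG ATA TGC ACC GAT GAG TGT CTA TCG TTA CTC AAG AAC GGA TGT AGC AGT GTG CAA CAC TGG TTG AAT GCA CCA TTC CTG ATC TAC GAT — no ATG→stop ORF.
Frame -3: TGA TAT GCA CCG ATG AGT GTC TAT CGT TAC TCA AGA ACG GAT GTA GCA GTG TGC AAC ACT GGT TGA ATG CAC CAT TCC TGA TCT ACG ATT — ATG at 15, stop TGA at 66 → 54 nt; ATG at 69, stop TGA at 81 → 15 nt.
Forward-strand max 45 nt; reverse-strand max 54 nt. The reverse strand has the longer ORF.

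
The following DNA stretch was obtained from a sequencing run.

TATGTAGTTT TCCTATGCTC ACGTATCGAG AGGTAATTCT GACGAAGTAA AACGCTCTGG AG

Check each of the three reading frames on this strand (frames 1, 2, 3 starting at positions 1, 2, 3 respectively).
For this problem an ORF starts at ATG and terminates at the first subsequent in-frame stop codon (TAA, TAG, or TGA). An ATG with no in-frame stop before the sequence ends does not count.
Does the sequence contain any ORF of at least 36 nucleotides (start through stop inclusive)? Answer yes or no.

Frame 1: TAT GTA GTT TTC CTA TGC TCA CGT ATC GAG AGG TAA TTC TGA CGA AGT AAA ACG CTC TGG — no ATG→stop ORF.
Frame 2: ATG TAG TTT TCC TAT GCT CAC GTA TCG AGA GGT AAT TCT GAC GAA GTA AAA CGC TCT GGA — ATG at 2, stop TAG at 5 → 6 nt.
Frame 3: TGT AGT TTT CCT ATG CTC ACG TAT CGA GAG GTA ATT CTG ACG AAG TAA AAC GCT CTG GAG — ATG at 15, stop TAA at 48 → 36 nt.
Frame 3 has an ORF of 36 nucleotides (positions 15–50) ≥ 36, so yes.

yes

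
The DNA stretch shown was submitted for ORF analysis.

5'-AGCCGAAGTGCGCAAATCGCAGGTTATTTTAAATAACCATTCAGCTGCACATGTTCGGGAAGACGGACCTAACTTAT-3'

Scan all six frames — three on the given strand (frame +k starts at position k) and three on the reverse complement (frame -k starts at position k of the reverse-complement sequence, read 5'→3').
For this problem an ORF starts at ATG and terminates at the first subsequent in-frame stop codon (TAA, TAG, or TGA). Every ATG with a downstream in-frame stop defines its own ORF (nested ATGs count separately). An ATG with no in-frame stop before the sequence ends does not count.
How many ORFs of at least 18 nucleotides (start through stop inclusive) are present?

Reverse complement (5'→3'): ATAAGTTAGGTCCGTCTTCCCGAACATGTGCAGCTGAATGGTTATTTAAAATAACCTGCGATTTGCGCACTTCGGCT
Frame +1: AGC CGA AGT GCG CAA ATC GCA GGT TAT TTT AAA TAA CCA TTC AGC TGC ACA TGT TCG GGA AGA CGG ACC TAA CTT — no ATG→stop ORF.
Frame +2: GCC GAA GTG CGC AAA TCG CAG GTT ATT TTA AAT AAC CAT TCA GCT GCA CAT GTT CGG GAA GAC GGA CCT AAC TTA — no ATG→stop ORF.
Frame +3: CCG AAG TGC GCA AAT CGC AGG TTA TTT TAA ATA ACC ATT CAG CTG CAC ATG TTC GGG AAG ACG GAC CTA ACT TAT — no ATG→stop ORF.
Frame -1: ATA AGT TAG GTC CGT CTT CCC GAA CAT GTG CAG CTG AAT GGT TAT TTA AAA TAA CCT GCG ATT TGC GCA CTT CGG — no ATG→stop ORF.
Frame -2: TAA GTT AGG TCC GTC TTC CCG AAC ATG TGC AGC TGA ATG GTT ATT TAA AAT AAC CTG CGA TTT GCG CAC TTC GGC — ATG at 26, stop TGA at 35 → 12 nt; ATG at 38, stop TAA at 47 → 12 nt.
Frame -3: AAG TTA GGT CCG TCT TCC CGA ACA TGT GCA GCT GAA TGG TTA TTT AAA ATA ACC TGC GAT TTG CGC ACT TCG GCT — no ATG→stop ORF.
No ORF reaches 18 nucleotides. Count = 0.

0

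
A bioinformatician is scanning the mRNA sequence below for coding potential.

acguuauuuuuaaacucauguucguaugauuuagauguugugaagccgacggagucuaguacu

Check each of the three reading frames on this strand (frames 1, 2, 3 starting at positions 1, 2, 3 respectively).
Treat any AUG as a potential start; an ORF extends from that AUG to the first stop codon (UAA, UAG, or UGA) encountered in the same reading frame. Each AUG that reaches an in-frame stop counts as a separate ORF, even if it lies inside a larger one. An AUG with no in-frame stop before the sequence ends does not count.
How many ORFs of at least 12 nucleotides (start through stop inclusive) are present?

1

Frame 1: ACG UUA UUU UUA AAC UCA UGU UCG UAU GAU UUA GAU GUU GUG AAG CCG ACG GAG UCU AGU ACU — no AUG→stop ORF.
Frame 2: CGU UAU UUU UAA ACU CAU GUU CGU AUG AUU UAG AUG UUG UGA AGC CGA CGG AGU CUA GUA — AUG at 26, stop UAG at 32 → 9 nt; AUG at 35, stop UGA at 41 → 9 nt.
Frame 3: GUU AUU UUU AAA CUC AUG UUC GUA UGA UUU AGA UGU UGU GAA GCC GAC GGA GUC UAG UAC — AUG at 18, stop UGA at 27 → 12 nt.
ORFs ≥ 12 nucleotides: frame 3 18–29 (12 nucleotides). Count = 1.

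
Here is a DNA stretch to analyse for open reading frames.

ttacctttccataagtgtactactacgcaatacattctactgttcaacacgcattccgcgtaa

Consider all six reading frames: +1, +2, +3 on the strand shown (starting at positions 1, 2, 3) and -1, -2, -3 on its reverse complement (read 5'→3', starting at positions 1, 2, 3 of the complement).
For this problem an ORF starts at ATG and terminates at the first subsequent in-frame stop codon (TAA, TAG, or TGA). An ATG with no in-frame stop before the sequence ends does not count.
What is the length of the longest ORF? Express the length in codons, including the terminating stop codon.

Reverse complement (5'→3'): TTACGCGGAATGCGTGTTGAACAGTAGAATGTATTGCGTAGTAGTACACTTATGGAAAGGTAA
Frame +1: TTA CCT TTC CAT AAG TGT ACT ACT ACG CAA TAC ATT CTA CTG TTC AAC ACG CAT TCC GCG TAA — no ATG→stop ORF.
Frame +2: TAC CTT TCC ATA AGT GTA CTA CTA CGC AAT ACA TTC TAC TGT TCA ACA CGC ATT CCG CGT — no ATG→stop ORF.
Frame +3: ACC TTT CCA TAA GTG TAC TAC TAC GCA ATA CAT TCT ACT GTT CAA CAC GCA TTC CGC GTA — no ATG→stop ORF.
Frame -1: TTA CGC GGA ATG CGT GTT GAA CAG TAG AAT GTA TTG CGT AGT AGT ACA CTT ATG GAA AGG TAA — ATG at 10, stop TAG at 25 → 18 nt; ATG at 52, stop TAA at 61 → 12 nt.
Frame -2: TAC GCG GAA TGC GTG TTG AAC AGT AGA ATG TAT TGC GTA GTA GTA CAC TTA TGG AAA GGT — no ATG→stop ORF.
Frame -3: ACG CGG AAT GCG TGT TGA ACA GTA GAA TGT ATT GCG TAG TAG TAC ACT TAT GGA AAG GTA — no ATG→stop ORF.
Longest: frame -1, positions 10–27, 18 nt = 6 codons = 5 aa. → 6 codons.

6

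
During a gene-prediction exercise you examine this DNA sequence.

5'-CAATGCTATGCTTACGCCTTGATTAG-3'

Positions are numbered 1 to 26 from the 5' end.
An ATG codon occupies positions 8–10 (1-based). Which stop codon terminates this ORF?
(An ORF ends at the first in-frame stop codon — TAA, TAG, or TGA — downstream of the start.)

Codons from position 8: ATG (8–10), CTT (11–13), ACG (14–16), CCT (17–19), TGA (20–22).
The first in-frame stop codon is TGA.

TGA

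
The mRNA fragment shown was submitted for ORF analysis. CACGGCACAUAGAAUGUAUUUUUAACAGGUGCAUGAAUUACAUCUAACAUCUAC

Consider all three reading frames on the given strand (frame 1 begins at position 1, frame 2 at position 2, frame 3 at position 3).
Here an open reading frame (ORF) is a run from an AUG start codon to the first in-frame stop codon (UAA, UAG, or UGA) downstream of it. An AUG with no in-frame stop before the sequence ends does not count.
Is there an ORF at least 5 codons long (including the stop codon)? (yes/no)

Frame 1: CAC GGC ACA UAG AAU GUA UUU UUA ACA GGU GCA UGA AUU ACA UCU AAC AUC UAC — no AUG→stop ORF.
Frame 2: ACG GCA CAU AGA AUG UAU UUU UAA CAG GUG CAU GAA UUA CAU CUA ACA UCU — AUG at 14, stop UAA at 23 → 12 nt.
Frame 3: CGG CAC AUA GAA UGU AUU UUU AAC AGG UGC AUG AAU UAC AUC UAA CAU CUA — AUG at 33, stop UAA at 45 → 15 nt.
Frame 3 has an ORF of 5 codons (positions 33–47) ≥ 5, so yes.

yes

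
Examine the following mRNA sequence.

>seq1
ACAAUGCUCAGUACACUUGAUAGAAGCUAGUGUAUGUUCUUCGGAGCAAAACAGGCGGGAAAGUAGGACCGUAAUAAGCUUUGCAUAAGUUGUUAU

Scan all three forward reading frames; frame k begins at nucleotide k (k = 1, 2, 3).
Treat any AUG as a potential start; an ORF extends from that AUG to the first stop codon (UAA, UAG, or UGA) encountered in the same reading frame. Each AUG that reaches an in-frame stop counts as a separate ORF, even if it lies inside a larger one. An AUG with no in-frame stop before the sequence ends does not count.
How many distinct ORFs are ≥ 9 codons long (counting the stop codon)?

2

Frame 1: ACA AUG CUC AGU ACA CUU GAU AGA AGC UAG UGU AUG UUC UUC GGA GCA AAA CAG GCG GGA AAG UAG GAC CGU AAU AAG CUU UGC AUA AGU UGU UAU — AUG at 4, stop UAG at 28 → 27 nt; AUG at 34, stop UAG at 64 → 33 nt.
Frame 2: CAA UGC UCA GUA CAC UUG AUA GAA GCU AGU GUA UGU UCU UCG GAG CAA AAC AGG CGG GAA AGU AGG ACC GUA AUA AGC UUU GCA UAA GUU GUU — no AUG→stop ORF.
Frame 3: AAU GCU CAG UAC ACU UGA UAG AAG CUA GUG UAU GUU CUU CGG AGC AAA ACA GGC GGG AAA GUA GGA CCG UAA UAA GCU UUG CAU AAG UUG UUA — no AUG→stop ORF.
ORFs ≥ 9 codons: frame 1 4–30 (9 codons), frame 1 34–66 (11 codons). Count = 2.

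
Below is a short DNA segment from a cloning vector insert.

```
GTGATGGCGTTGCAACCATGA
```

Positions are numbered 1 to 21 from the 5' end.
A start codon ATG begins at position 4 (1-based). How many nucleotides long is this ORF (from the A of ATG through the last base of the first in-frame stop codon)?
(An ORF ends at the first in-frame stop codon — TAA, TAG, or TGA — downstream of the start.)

18

Codons from position 4: ATG (4–6), GCG (7–9), TTG (10–12), CAA (13–15), CCA (16–18), TGA (19–21).
TGA is the first in-frame stop; ORF spans 4–21, 18 nucleotides.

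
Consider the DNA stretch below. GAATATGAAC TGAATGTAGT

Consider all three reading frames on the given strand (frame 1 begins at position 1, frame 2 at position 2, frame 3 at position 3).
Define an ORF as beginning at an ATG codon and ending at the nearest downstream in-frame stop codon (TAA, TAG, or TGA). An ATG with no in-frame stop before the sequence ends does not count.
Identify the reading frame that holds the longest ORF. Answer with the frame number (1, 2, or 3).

Frame 1: GAA TAT GAA CTG AAT GTA — no ATG→stop ORF.
Frame 2: AAT ATG AAC TGA ATG TAG — ATG at 5, stop TGA at 11 → 9 nt; ATG at 14, stop TAG at 17 → 6 nt.
Frame 3: ATA TGA ACT GAA TGT AGT — no ATG→stop ORF.
Longest ORF is 9 nt in frame 2 (positions 5–13).

2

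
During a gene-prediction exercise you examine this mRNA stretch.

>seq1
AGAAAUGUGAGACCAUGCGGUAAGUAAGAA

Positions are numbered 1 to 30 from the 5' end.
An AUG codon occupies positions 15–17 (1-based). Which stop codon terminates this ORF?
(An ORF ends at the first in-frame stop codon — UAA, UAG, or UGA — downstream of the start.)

Codons from position 15: AUG (15–17), CGG (18–20), UAA (21–23).
The first in-frame stop codon is UAA.

UAA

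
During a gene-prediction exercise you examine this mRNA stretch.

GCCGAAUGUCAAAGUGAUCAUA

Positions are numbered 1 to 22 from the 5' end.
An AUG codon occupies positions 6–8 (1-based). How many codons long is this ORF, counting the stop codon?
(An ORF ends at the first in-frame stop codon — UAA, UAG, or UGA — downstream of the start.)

Codons from position 6: AUG (6–8), UCA (9–11), AAG (12–14), UGA (15–17).
UGA is the first in-frame stop; that's 4 codons including the stop.

4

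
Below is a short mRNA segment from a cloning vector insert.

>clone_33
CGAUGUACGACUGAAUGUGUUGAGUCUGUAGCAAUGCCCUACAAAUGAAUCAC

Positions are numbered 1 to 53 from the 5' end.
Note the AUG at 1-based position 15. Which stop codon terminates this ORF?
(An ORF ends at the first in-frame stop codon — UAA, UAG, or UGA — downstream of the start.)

Codons from position 15: AUG (15–17), UGU (18–20), UGA (21–23).
The first in-frame stop codon is UGA.

UGA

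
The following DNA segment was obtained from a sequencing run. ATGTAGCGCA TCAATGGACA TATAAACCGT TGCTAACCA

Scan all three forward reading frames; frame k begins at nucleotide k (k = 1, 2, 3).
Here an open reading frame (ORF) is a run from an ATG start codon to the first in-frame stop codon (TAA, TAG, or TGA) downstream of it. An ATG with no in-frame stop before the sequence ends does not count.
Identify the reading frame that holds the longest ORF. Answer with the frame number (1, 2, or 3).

Frame 1: ATG TAG CGC ATC AAT GGA CAT ATA AAC CGT TGC TAA CCA — ATG at 1, stop TAG at 4 → 6 nt.
Frame 2: TGT AGC GCA TCA ATG GAC ATA TAA ACC GTT GCT AAC — ATG at 14, stop TAA at 23 → 12 nt.
Frame 3: GTA GCG CAT CAA TGG ACA TAT AAA CCG TTG CTA ACC — no ATG→stop ORF.
Longest ORF is 12 nt in frame 2 (positions 14–25).

2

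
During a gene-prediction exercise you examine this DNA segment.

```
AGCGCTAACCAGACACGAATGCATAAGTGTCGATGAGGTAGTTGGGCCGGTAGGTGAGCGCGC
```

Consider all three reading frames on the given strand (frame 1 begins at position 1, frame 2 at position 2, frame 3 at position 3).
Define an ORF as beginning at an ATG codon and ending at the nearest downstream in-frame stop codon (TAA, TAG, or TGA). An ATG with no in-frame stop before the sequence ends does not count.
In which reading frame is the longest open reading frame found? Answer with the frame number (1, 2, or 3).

1

Frame 1: AGC GCT AAC CAG ACA CGA ATG CAT AAG TGT CGA TGA GGT AGT TGG GCC GGT AGG TGA GCG CGC — ATG at 19, stop TGA at 34 → 18 nt.
Frame 2: GCG CTA ACC AGA CAC GAA TGC ATA AGT GTC GAT GAG GTA GTT GGG CCG GTA GGT GAG CGC — no ATG→stop ORF.
Frame 3: CGC TAA CCA GAC ACG AAT GCA TAA GTG TCG ATG AGG TAG TTG GGC CGG TAG GTG AGC GCG — ATG at 33, stop TAG at 39 → 9 nt.
Longest ORF is 18 nt in frame 1 (positions 19–36).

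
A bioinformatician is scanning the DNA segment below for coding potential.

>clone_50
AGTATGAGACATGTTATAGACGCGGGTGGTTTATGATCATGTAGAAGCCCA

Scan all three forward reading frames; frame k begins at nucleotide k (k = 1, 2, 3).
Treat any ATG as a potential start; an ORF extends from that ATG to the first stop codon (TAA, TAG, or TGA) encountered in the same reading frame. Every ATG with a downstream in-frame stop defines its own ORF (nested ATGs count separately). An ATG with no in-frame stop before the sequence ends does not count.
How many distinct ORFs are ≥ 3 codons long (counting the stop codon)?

Frame 1: AGT ATG AGA CAT GTT ATA GAC GCG GGT GGT TTA TGA TCA TGT AGA AGC CCA — ATG at 4, stop TGA at 34 → 33 nt.
Frame 2: GTA TGA GAC ATG TTA TAG ACG CGG GTG GTT TAT GAT CAT GTA GAA GCC — ATG at 11, stop TAG at 17 → 9 nt.
Frame 3: TAT GAG ACA TGT TAT AGA CGC GGG TGG TTT ATG ATC ATG TAG AAG CCC — ATG at 33, stop TAG at 42 → 12 nt; ATG at 39, stop TAG at 42 → 6 nt.
ORFs ≥ 3 codons: frame 1 4–36 (11 codons), frame 2 11–19 (3 codons), frame 3 33–44 (4 codons). Count = 3.

3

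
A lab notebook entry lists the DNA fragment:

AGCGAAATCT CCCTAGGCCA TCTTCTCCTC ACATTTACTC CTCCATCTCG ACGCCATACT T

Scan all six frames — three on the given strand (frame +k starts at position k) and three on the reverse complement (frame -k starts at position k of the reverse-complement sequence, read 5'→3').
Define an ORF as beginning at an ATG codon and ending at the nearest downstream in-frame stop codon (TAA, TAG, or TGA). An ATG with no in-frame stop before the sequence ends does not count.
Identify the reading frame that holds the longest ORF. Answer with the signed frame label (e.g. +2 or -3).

-2

Reverse complement (5'→3'): AAGTATGGCGTCGAGATGGAGGAGTAAATGTGAGGAGAAGATGGCCTAGGGAGATTTCGCT
Frame +1: AGC GAA ATC TCC CTA GGC CAT CTT CTC CTC ACA TTT ACT CCT CCA TCT CGA CGC CAT ACT — no ATG→stop ORF.
Frame +2: GCG AAA TCT CCC TAG GCC ATC TTC TCC TCA CAT TTA CTC CTC CAT CTC GAC GCC ATA CTT — no ATG→stop ORF.
Frame +3: CGA AAT CTC CCT AGG CCA TCT TCT CCT CAC ATT TAC TCC TCC ATC TCG ACG CCA TAC — no ATG→stop ORF.
Frame -1: AAG TAT GGC GTC GAG ATG GAG GAG TAA ATG TGA GGA GAA GAT GGC CTA GGG AGA TTT CGC — ATG at 16, stop TAA at 25 → 12 nt; ATG at 28, stop TGA at 31 → 6 nt.
Frame -2: AGT ATG GCG TCG AGA TGG AGG AGT AAA TGT GAG GAG AAG ATG GCC TAG GGA GAT TTC GCT — ATG at 5, stop TAG at 47 → 45 nt; ATG at 41, stop TAG at 47 → 9 nt.
Frame -3: GTA TGG CGT CGA GAT GGA GGA GTA AAT GTG AGG AGA AGA TGG CCT AGG GAG ATT TCG — no ATG→stop ORF.
Longest ORF is 45 nt in frame -2 (positions 5–49).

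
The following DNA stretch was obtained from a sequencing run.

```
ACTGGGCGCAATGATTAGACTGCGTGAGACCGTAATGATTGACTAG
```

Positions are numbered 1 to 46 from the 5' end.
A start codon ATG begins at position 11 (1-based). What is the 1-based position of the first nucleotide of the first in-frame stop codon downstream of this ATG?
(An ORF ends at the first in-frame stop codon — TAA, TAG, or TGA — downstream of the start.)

44

Codons from position 11: ATG (11–13), ATT (14–16), AGA (17–19), CTG (20–22), CGT (23–25), GAG (26–28), ACC (29–31), GTA (32–34), ATG (35–37), ATT (38–40), GAC (41–43), TAG (44–46).
TAG is a stop codon; it begins at position 44.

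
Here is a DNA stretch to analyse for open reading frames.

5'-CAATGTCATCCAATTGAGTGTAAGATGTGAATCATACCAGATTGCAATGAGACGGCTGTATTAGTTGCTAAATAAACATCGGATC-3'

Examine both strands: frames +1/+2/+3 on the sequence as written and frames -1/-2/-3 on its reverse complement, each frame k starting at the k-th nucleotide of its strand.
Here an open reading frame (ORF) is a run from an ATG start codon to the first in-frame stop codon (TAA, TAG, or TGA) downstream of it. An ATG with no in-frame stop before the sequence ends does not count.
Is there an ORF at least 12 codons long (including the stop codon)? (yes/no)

Reverse complement (5'→3'): GATCCGATGTTTATTTAGCAACTAATACAGCCGTCTCATTGCAATCTGGTATGATTCACATCTTACACTCAATTGGATGACATTG
Frame +1: CAA TGT CAT CCA ATT GAG TGT AAG ATG TGA ATC ATA CCA GAT TGC AAT GAG ACG GCT GTA TTA GTT GCT AAA TAA ACA TCG GAT — ATG at 25, stop TGA at 28 → 6 nt.
Frame +2: AAT GTC ATC CAA TTG AGT GTA AGA TGT GAA TCA TAC CAG ATT GCA ATG AGA CGG CTG TAT TAG TTG CTA AAT AAA CAT CGG ATC — ATG at 47, stop TAG at 62 → 18 nt.
Frame +3: ATG TCA TCC AAT TGA GTG TAA GAT GTG AAT CAT ACC AGA TTG CAA TGA GAC GGC TGT ATT AGT TGC TAA ATA AAC ATC GGA — ATG at 3, stop TGA at 15 → 15 nt.
Frame -1: GAT CCG ATG TTT ATT TAG CAA CTA ATA CAG CCG TCT CAT TGC AAT CTG GTA TGA TTC ACA TCT TAC ACT CAA TTG GAT GAC ATT — ATG at 7, stop TAG at 16 → 12 nt.
Frame -2: ATC CGA TGT TTA TTT AGC AAC TAA TAC AGC CGT CTC ATT GCA ATC TGG TAT GAT TCA CAT CTT ACA CTC AAT TGG ATG ACA TTG — no ATG→stop ORF.
Frame -3: TCC GAT GTT TAT TTA GCA ACT AAT ACA GCC GTC TCA TTG CAA TCT GGT ATG ATT CAC ATC TTA CAC TCA ATT GGA TGA CAT — ATG at 51, stop TGA at 78 → 30 nt.
Largest ORF found is 10 codons < 12, so no.

no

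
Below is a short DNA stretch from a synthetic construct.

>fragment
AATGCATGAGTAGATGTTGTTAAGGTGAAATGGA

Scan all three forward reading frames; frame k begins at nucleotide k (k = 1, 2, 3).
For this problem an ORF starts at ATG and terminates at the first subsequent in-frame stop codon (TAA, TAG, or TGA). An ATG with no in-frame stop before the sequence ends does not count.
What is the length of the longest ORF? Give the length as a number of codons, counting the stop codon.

6

Frame 1: AAT GCA TGA GTA GAT GTT GTT AAG GTG AAA TGG — no ATG→stop ORF.
Frame 2: ATG CAT GAG TAG ATG TTG TTA AGG TGA AAT GGA — ATG at 2, stop TAG at 11 → 12 nt; ATG at 14, stop TGA at 26 → 15 nt.
Frame 3: TGC ATG AGT AGA TGT TGT TAA GGT GAA ATG — ATG at 6, stop TAA at 21 → 18 nt.
Longest: frame 3, positions 6–23, 18 nt = 6 codons = 5 aa. → 6 codons.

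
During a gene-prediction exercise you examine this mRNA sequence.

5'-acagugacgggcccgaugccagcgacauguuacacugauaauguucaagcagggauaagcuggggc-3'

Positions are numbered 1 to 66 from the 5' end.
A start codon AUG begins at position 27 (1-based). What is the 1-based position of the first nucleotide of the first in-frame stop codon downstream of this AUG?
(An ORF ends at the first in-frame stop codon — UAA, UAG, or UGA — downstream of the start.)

Codons from position 27: AUG (27–29), UUA (30–32), CAC (33–35), UGA (36–38).
UGA is a stop codon; it begins at position 36.

36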